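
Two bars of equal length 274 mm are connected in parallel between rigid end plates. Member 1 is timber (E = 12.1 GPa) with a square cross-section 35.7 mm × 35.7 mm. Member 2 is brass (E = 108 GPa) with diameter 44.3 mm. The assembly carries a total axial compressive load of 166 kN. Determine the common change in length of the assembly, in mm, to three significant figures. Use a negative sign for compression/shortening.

A_1 = 1274 mm².
A_2 = 1541 mm².
Equal strain + equilibrium ⇒ each member carries load in proportion to AE: A₁E₁ = 15420000 N, A₂E₂ = 166500000 N, ΣAE = 181900000 N.
δ = PL/ΣAE = -166000·274/181900000 = -0.2501 mm.

-0.250 mm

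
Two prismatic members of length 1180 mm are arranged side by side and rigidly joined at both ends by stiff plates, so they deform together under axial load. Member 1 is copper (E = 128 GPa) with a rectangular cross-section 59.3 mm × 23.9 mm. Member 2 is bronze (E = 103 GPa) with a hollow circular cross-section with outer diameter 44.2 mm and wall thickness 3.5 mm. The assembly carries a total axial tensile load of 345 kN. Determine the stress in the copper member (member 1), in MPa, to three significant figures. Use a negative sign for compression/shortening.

A_1 = 1417 mm².
A_2 = 447.5 mm².
Equal strain + equilibrium ⇒ each member carries load in proportion to AE: A₁E₁ = 181400000 N, A₂E₂ = 46090000 N, ΣAE = 227500000 N.
σ₁ = P·E₁/ΣAE = 345000·128000/227500000 = 194.1 MPa.

194 MPa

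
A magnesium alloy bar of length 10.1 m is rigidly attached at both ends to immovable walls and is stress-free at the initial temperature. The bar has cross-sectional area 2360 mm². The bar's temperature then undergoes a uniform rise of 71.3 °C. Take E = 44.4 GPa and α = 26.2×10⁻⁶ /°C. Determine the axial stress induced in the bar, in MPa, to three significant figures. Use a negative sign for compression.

Free thermal expansion αLΔT = 26.2e-6 · 10100 · 71.3 = 18.87 mm.
The walls impose strain ε = −(18.87)/10100 = -1.8681e-03; σ = Eε = 44400 · -1.8681e-03 = -82.94 MPa.

-82.9 MPa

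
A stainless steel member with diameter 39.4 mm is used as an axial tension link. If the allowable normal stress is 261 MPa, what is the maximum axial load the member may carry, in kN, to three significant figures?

A = 1219 mm².
P_max = σ_allow · A = 261 · 1219 = 318200 N = 318.2 kN.

318 kN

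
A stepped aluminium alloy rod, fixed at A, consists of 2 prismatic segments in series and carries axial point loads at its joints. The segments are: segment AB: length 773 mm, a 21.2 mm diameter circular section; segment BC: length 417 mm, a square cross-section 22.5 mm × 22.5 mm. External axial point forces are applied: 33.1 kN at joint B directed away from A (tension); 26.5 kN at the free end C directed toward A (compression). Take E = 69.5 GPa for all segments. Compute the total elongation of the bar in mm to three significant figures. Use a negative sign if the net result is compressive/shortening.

-0.106 mm

Internal axial forces (sectioning from the free end, tension +): N_BC = -26.5 kN, N_AB = 6.6 kN.
A_AB = 353 mm².
A_BC = 506.2 mm².
δ_AB = 6600·773/(353·69500) = 0.208 mm
δ_BC = -26500·417/(506.2·69500) = -0.3141 mm
δ = Σδ_i = -0.1061 mm.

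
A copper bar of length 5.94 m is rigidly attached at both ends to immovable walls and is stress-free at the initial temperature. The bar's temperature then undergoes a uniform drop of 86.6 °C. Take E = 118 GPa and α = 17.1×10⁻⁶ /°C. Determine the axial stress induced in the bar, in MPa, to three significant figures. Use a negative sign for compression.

175 MPa

Free thermal expansion αLΔT = 17.1e-6 · 5940 · -86.6 = -8.796 mm.
The walls impose strain ε = −(-8.796)/5940 = 1.4809e-03; σ = Eε = 118000 · 1.4809e-03 = 174.7 MPa.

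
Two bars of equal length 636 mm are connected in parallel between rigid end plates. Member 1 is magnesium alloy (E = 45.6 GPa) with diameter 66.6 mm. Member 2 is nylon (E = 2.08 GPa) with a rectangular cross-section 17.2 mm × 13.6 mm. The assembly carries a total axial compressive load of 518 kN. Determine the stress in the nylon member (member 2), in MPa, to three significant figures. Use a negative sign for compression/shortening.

-6.76 MPa

A_1 = 3484 mm².
A_2 = 233.9 mm².
Equal strain + equilibrium ⇒ each member carries load in proportion to AE: A₁E₁ = 158900000 N, A₂E₂ = 486600 N, ΣAE = 159300000 N.
σ₂ = P·E₂/ΣAE = -518000·2080/159300000 = -6.762 MPa.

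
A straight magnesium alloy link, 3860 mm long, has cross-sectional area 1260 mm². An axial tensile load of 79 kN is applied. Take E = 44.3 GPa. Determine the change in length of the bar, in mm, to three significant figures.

δ_mech = NL/(AE) = 79000·3860/(1260·44300) = 5.463 mm.

5.46 mm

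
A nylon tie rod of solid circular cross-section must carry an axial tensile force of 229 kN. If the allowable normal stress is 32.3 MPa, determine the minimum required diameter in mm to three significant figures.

95.0 mm

Required area A ≥ P/σ_allow = 229000/32.3 = 7090 mm².
For a solid circular section, d ≥ √(4A/π) = 95.01 mm.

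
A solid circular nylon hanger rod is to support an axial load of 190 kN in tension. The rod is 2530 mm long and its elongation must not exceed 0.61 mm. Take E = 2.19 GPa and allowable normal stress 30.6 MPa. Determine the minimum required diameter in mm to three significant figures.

677 mm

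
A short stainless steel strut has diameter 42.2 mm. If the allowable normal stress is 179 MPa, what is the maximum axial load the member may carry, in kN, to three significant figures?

A = 1399 mm².
P_max = σ_allow · A = 179 · 1399 = 250400 N = 250.4 kN.

250 kN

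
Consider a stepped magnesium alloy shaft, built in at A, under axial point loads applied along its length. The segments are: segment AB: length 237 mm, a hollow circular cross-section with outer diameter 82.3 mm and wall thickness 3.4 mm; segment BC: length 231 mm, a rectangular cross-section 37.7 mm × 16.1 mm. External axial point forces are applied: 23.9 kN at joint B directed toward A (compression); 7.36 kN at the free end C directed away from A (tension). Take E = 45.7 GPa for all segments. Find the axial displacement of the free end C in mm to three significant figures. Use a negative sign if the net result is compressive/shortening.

-0.0405 mm

Internal axial forces (sectioning from the free end, tension +): N_BC = 7.36 kN, N_AB = -16.54 kN.
A_AB = 842.8 mm².
A_BC = 607 mm².
δ_AB = -16540·237/(842.8·45700) = -0.1018 mm
δ_BC = 7360·231/(607·45700) = 0.06129 mm
δ = Σδ_i = -0.04049 mm.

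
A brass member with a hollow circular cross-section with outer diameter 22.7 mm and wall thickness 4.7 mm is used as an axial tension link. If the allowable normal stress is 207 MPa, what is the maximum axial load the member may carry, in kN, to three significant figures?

55.0 kN

A = 265.8 mm².
P_max = σ_allow · A = 207 · 265.8 = 55020 N = 55.02 kN.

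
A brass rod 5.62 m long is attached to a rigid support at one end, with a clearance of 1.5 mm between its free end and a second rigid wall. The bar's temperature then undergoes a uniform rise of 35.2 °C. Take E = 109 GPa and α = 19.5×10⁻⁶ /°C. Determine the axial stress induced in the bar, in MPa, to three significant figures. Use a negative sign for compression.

Free thermal expansion αLΔT = 19.5e-6 · 5620 · 35.2 = 3.858 mm.
The walls engage after the gap closes; constrained expansion = 3.858 − 1.5 = 2.358 mm.
The walls impose strain ε = −(2.358)/5620 = -4.1950e-04; σ = Eε = 109000 · -4.1950e-04 = -45.73 MPa.

-45.7 MPa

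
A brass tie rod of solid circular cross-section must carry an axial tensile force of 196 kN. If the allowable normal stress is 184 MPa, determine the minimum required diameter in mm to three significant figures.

Required area A ≥ P/σ_allow = 196000/184 = 1065 mm².
For a solid circular section, d ≥ √(4A/π) = 36.83 mm.

36.8 mm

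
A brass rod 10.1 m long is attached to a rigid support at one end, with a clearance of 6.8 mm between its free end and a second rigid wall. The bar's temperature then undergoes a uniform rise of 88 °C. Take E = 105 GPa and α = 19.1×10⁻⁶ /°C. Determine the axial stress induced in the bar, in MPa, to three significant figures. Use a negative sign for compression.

Free thermal expansion αLΔT = 19.1e-6 · 10100 · 88 = 16.98 mm.
The walls engage after the gap closes; constrained expansion = 16.98 − 6.8 = 10.18 mm.
The walls impose strain ε = −(10.18)/10100 = -1.0075e-03; σ = Eε = 105000 · -1.0075e-03 = -105.8 MPa.

-106 MPa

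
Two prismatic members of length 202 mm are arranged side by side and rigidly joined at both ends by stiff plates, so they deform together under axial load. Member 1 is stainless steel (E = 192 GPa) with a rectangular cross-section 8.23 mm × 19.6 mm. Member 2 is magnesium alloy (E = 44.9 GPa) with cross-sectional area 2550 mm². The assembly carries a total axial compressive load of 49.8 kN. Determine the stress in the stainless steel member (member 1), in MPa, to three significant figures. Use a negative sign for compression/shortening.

-65.7 MPa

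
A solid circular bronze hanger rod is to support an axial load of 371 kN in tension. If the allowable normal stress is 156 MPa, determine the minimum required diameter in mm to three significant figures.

55.0 mm

Required area A ≥ P/σ_allow = 371000/156 = 2378 mm².
For a solid circular section, d ≥ √(4A/π) = 55.03 mm.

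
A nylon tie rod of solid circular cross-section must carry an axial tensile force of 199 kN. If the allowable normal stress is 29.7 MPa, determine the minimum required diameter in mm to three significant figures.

92.4 mm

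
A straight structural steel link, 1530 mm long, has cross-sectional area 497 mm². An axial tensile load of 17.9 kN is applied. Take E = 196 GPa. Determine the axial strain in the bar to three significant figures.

1.84e-04

σ = N/A = 36.02 MPa; ε = σ/E = 36.02/196000 = 1.838e-04.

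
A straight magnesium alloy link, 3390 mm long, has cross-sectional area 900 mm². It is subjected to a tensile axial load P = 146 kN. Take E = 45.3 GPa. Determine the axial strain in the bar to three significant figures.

0.00358

σ = N/A = 162.2 MPa; ε = σ/E = 162.2/45300 = 3.581e-03.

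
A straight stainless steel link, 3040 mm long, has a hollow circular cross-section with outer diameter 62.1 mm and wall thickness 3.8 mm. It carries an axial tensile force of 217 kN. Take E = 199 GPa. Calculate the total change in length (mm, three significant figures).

A = 696 mm².
δ_mech = NL/(AE) = 217000·3040/(696·199000) = 4.763 mm.

4.76 mm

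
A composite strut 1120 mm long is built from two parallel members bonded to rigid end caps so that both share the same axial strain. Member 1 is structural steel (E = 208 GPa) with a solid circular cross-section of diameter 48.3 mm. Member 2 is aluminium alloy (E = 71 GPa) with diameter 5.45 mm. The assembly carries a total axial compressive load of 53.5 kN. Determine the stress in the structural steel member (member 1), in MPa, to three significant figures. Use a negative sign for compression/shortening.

-29.1 MPa

A_1 = 1832 mm².
A_2 = 23.33 mm².
Equal strain + equilibrium ⇒ each member carries load in proportion to AE: A₁E₁ = 381100000 N, A₂E₂ = 1656000 N, ΣAE = 382800000 N.
σ₁ = P·E₁/ΣAE = -53500·208000/382800000 = -29.07 MPa.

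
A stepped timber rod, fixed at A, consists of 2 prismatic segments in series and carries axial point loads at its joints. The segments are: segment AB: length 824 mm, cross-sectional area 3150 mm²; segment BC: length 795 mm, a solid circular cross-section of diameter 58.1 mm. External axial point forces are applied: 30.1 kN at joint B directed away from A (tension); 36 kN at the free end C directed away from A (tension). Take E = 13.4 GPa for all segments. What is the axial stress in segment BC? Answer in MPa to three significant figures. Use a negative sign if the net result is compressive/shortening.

Internal axial forces (sectioning from the free end, tension +): N_BC = 36 kN, N_AB = 66.1 kN.
A_BC = 2651 mm².
σ_BC = N_BC/A_BC = 36000/2651 = 13.58 MPa.

13.6 MPa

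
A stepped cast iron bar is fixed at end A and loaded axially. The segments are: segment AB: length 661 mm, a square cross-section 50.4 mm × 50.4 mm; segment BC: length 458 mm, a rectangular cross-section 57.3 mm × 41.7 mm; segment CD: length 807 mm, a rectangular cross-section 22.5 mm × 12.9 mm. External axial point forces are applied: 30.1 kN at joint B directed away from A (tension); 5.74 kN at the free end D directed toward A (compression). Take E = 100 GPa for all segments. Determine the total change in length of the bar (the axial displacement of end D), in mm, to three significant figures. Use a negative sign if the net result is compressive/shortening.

Internal axial forces (sectioning from the free end, tension +): N_CD = -5.74 kN, N_BC = -5.74 kN, N_AB = 24.36 kN.
A_AB = 2540 mm².
A_BC = 2389 mm².
A_CD = 290.2 mm².
δ_AB = 24360·661/(2540·100000) = 0.06339 mm
δ_BC = -5740·458/(2389·100000) = -0.011 mm
δ_CD = -5740·807/(290.2·100000) = -0.1596 mm
δ = Σδ_i = -0.1072 mm.

-0.107 mm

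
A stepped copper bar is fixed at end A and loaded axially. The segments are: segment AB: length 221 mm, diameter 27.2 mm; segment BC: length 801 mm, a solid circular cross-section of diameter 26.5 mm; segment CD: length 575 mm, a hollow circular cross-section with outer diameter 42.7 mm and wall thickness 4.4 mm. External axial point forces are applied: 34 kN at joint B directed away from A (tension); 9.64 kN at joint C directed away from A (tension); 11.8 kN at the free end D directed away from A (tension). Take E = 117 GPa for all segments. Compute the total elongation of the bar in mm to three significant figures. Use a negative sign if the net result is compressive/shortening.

0.556 mm

Internal axial forces (sectioning from the free end, tension +): N_CD = 11.8 kN, N_BC = 21.44 kN, N_AB = 55.44 kN.
A_AB = 581.1 mm².
A_BC = 551.5 mm².
A_CD = 529.4 mm².
δ_AB = 55440·221/(581.1·117000) = 0.1802 mm
δ_BC = 21440·801/(551.5·117000) = 0.2661 mm
δ_CD = 11800·575/(529.4·117000) = 0.1095 mm
δ = Σδ_i = 0.5559 mm.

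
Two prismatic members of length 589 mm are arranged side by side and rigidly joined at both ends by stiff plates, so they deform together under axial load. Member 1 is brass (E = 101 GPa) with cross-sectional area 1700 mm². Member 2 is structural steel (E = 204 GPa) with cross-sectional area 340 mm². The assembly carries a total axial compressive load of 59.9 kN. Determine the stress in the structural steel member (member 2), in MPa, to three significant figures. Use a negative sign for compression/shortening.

Equal strain + equilibrium ⇒ each member carries load in proportion to AE: A₁E₁ = 171700000 N, A₂E₂ = 69360000 N, ΣAE = 241100000 N.
σ₂ = P·E₂/ΣAE = -59900·204000/241100000 = -50.69 MPa.

-50.7 MPa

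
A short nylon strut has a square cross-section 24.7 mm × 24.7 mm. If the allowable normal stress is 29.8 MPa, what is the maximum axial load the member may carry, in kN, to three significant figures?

18.2 kN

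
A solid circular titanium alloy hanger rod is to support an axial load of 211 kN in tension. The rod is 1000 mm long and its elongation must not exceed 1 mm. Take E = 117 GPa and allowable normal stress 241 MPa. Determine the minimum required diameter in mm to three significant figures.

Required area A ≥ P/σ_allow = 211000/241 = 875.5 mm².
For a solid circular section, d ≥ √(4A/π) = 33.39 mm.
Elongation limit: A ≥ PL/(Eδ_allow) = 211000·1000/(117000·1) = 1803 mm² ⇒ d ≥ 47.92 mm.
The elongation limit governs.

47.9 mm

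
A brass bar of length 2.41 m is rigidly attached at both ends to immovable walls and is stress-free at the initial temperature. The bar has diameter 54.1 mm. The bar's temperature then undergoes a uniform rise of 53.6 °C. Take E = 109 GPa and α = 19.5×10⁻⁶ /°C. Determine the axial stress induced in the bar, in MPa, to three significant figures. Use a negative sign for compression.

-114 MPa

Free thermal expansion αLΔT = 19.5e-6 · 2410 · 53.6 = 2.519 mm.
The walls impose strain ε = −(2.519)/2410 = -1.0452e-03; σ = Eε = 109000 · -1.0452e-03 = -113.9 MPa.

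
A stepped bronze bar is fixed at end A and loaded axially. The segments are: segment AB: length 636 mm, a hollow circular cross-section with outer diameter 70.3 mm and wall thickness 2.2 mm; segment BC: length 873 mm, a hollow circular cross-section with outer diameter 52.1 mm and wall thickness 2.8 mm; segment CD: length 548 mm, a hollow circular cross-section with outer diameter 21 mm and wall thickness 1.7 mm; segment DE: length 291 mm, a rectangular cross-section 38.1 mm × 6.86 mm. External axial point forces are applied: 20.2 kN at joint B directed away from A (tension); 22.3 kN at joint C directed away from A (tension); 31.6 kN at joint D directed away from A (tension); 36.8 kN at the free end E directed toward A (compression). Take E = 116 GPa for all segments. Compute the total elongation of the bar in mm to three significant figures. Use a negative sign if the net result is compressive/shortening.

Internal axial forces (sectioning from the free end, tension +): N_DE = -36.8 kN, N_CD = -5.2 kN, N_BC = 17.1 kN, N_AB = 37.3 kN.
A_AB = 470.7 mm².
A_BC = 433.7 mm².
A_CD = 103.1 mm².
A_DE = 261.4 mm².
δ_AB = 37300·636/(470.7·116000) = 0.4345 mm
δ_BC = 17100·873/(433.7·116000) = 0.2968 mm
δ_CD = -5200·548/(103.1·116000) = -0.2383 mm
δ_DE = -36800·291/(261.4·116000) = -0.3532 mm
δ = Σδ_i = 0.1397 mm.

0.140 mm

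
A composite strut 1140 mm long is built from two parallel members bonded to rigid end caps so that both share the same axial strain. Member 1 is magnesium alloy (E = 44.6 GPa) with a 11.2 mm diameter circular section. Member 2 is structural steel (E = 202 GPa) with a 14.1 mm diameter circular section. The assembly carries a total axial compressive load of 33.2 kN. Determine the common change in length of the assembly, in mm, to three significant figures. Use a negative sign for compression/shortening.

-1.05 mm

A_1 = 98.52 mm².
A_2 = 156.1 mm².
Equal strain + equilibrium ⇒ each member carries load in proportion to AE: A₁E₁ = 4394000 N, A₂E₂ = 31540000 N, ΣAE = 35940000 N.
δ = PL/ΣAE = -33200·1140/35940000 = -1.053 mm.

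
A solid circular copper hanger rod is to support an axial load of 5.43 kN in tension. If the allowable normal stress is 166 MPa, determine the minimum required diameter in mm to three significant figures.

6.45 mm

Required area A ≥ P/σ_allow = 5430/166 = 32.71 mm².
For a solid circular section, d ≥ √(4A/π) = 6.454 mm.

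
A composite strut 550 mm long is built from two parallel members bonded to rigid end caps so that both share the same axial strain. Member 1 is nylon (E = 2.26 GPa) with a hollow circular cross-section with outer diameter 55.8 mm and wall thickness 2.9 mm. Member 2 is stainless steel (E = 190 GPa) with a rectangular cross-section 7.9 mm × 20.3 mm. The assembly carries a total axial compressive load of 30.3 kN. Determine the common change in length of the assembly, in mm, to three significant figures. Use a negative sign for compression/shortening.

-0.528 mm

A_1 = 482 mm².
A_2 = 160.4 mm².
Equal strain + equilibrium ⇒ each member carries load in proportion to AE: A₁E₁ = 1089000 N, A₂E₂ = 30470000 N, ΣAE = 31560000 N.
δ = PL/ΣAE = -30300·550/31560000 = -0.5281 mm.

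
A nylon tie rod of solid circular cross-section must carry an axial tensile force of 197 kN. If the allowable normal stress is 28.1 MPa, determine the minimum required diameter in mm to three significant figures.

Required area A ≥ P/σ_allow = 197000/28.1 = 7011 mm².
For a solid circular section, d ≥ √(4A/π) = 94.48 mm.

94.5 mm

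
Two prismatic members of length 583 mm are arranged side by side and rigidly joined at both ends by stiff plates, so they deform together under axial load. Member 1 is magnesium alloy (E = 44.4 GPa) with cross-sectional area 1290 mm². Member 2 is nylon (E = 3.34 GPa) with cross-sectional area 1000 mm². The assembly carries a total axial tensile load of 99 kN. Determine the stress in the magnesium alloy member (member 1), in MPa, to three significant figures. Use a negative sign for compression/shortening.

72.5 MPa

Equal strain + equilibrium ⇒ each member carries load in proportion to AE: A₁E₁ = 57280000 N, A₂E₂ = 3340000 N, ΣAE = 60620000 N.
σ₁ = P·E₁/ΣAE = 99000·44400/60620000 = 72.52 MPa.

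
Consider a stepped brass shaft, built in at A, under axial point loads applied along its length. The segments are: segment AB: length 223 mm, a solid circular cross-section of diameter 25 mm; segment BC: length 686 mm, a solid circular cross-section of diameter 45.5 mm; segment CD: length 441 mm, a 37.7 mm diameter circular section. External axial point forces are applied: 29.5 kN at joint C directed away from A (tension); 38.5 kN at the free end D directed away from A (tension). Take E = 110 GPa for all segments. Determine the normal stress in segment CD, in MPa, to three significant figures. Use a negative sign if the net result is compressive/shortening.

34.5 MPa

Internal axial forces (sectioning from the free end, tension +): N_CD = 38.5 kN, N_BC = 68 kN, N_AB = 68 kN.
A_CD = 1116 mm².
σ_CD = N_CD/A_CD = 38500/1116 = 34.49 MPa.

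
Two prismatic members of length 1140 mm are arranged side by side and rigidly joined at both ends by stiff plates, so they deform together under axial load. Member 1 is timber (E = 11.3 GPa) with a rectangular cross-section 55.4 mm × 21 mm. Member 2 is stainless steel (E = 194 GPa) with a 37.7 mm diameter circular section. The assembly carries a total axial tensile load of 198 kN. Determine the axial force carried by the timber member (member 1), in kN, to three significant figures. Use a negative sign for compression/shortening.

A_1 = 1163 mm².
A_2 = 1116 mm².
Equal strain + equilibrium ⇒ each member carries load in proportion to AE: A₁E₁ = 13150000 N, A₂E₂ = 216600000 N, ΣAE = 229700000 N.
F₁ = P·A₁E₁/ΣAE = 198000·13150000/229700000 = 11330 N.

11.3 kN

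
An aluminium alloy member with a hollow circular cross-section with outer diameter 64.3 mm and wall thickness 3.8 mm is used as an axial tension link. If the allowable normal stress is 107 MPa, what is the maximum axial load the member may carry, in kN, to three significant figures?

A = 722.3 mm².
P_max = σ_allow · A = 107 · 722.3 = 77280 N = 77.28 kN.

77.3 kN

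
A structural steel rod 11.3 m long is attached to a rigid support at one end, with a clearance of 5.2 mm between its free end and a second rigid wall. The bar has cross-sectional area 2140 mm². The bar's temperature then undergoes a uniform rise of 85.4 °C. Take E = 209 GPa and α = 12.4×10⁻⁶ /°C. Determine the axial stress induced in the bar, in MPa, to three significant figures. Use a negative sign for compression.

Free thermal expansion αLΔT = 12.4e-6 · 11300 · 85.4 = 11.97 mm.
The walls engage after the gap closes; constrained expansion = 11.97 − 5.2 = 6.766 mm.
The walls impose strain ε = −(6.766)/11300 = -5.9878e-04; σ = Eε = 209000 · -5.9878e-04 = -125.1 MPa.

-125 MPa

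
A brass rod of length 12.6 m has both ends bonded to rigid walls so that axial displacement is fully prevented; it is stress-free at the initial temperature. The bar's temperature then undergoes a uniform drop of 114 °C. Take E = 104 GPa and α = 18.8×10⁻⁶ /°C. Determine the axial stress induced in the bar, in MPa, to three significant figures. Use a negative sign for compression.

Free thermal expansion αLΔT = 18.8e-6 · 12600 · -114 = -27 mm.
The walls impose strain ε = −(-27)/12600 = 2.1432e-03; σ = Eε = 104000 · 2.1432e-03 = 222.9 MPa.

223 MPa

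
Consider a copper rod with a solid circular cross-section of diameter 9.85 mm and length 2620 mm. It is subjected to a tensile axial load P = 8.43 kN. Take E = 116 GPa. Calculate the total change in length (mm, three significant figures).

A = 76.2 mm².
δ_mech = NL/(AE) = 8430·2620/(76.2·116000) = 2.499 mm.

2.50 mm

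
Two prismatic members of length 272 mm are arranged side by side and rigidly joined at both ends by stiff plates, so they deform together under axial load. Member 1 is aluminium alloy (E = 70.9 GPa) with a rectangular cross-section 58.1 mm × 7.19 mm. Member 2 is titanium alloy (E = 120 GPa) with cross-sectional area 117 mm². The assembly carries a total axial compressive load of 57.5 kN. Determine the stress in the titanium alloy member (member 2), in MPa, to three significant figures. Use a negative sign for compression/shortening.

A_1 = 417.7 mm².
Equal strain + equilibrium ⇒ each member carries load in proportion to AE: A₁E₁ = 29620000 N, A₂E₂ = 14040000 N, ΣAE = 43660000 N.
σ₂ = P·E₂/ΣAE = -57500·120000/43660000 = -158 MPa.

-158 MPa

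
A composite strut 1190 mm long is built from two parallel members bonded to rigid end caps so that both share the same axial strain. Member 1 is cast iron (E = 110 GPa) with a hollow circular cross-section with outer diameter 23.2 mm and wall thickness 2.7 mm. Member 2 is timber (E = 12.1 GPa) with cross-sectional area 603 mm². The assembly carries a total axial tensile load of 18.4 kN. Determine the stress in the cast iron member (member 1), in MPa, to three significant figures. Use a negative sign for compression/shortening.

76.6 MPa

A_1 = 173.9 mm².
Equal strain + equilibrium ⇒ each member carries load in proportion to AE: A₁E₁ = 19130000 N, A₂E₂ = 7296000 N, ΣAE = 26420000 N.
σ₁ = P·E₁/ΣAE = 18400·110000/26420000 = 76.6 MPa.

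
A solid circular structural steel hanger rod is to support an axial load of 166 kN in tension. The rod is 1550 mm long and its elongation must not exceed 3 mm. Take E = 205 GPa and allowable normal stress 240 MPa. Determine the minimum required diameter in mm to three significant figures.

Required area A ≥ P/σ_allow = 166000/240 = 691.7 mm².
For a solid circular section, d ≥ √(4A/π) = 29.68 mm.
Elongation limit: A ≥ PL/(Eδ_allow) = 166000·1550/(205000·3) = 418.4 mm² ⇒ d ≥ 23.08 mm.
The stress limit governs.

29.7 mm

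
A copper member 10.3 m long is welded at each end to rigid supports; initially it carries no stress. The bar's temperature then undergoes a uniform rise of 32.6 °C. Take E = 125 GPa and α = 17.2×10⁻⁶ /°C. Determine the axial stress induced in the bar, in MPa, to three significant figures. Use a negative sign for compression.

-70.1 MPa

Free thermal expansion αLΔT = 17.2e-6 · 10300 · 32.6 = 5.775 mm.
The walls impose strain ε = −(5.775)/10300 = -5.6072e-04; σ = Eε = 125000 · -5.6072e-04 = -70.09 MPa.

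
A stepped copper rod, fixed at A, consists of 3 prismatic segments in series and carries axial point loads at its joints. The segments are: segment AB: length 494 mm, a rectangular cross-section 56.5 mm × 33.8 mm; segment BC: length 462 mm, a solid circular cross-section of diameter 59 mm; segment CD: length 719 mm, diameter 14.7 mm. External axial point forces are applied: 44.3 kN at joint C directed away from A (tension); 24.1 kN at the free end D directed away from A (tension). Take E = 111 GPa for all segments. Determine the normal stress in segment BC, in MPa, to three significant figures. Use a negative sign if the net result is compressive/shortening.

Internal axial forces (sectioning from the free end, tension +): N_CD = 24.1 kN, N_BC = 68.4 kN, N_AB = 68.4 kN.
A_BC = 2734 mm².
σ_BC = N_BC/A_BC = 68400/2734 = 25.02 MPa.

25.0 MPa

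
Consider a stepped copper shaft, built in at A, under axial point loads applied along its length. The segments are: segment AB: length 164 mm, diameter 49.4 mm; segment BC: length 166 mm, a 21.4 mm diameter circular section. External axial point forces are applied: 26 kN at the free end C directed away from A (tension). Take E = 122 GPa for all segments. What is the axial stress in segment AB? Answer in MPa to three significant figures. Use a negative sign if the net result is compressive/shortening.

13.6 MPa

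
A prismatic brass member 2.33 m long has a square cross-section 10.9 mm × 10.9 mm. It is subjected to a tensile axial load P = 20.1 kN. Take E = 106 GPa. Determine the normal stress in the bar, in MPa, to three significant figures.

169 MPa

A = 118.8 mm².
σ = N/A = 20100/118.8 = 169.2 MPa.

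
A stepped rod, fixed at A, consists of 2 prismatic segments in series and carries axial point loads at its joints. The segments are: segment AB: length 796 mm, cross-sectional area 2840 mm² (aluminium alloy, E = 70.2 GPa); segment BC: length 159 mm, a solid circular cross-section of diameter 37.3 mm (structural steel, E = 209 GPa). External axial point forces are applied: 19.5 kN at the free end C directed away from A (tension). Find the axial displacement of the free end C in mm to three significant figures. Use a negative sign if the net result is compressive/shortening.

0.0914 mm

Internal axial forces (sectioning from the free end, tension +): N_BC = 19.5 kN, N_AB = 19.5 kN.
A_BC = 1093 mm².
δ_AB = 19500·796/(2840·70200) = 0.07786 mm
δ_BC = 19500·159/(1093·209000) = 0.01358 mm
δ = Σδ_i = 0.09143 mm.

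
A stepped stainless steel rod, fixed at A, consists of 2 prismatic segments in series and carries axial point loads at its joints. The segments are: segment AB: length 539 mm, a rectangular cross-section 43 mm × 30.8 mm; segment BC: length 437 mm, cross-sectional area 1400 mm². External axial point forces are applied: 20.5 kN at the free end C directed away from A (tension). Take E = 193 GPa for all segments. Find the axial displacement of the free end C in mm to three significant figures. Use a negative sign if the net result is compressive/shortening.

Internal axial forces (sectioning from the free end, tension +): N_BC = 20.5 kN, N_AB = 20.5 kN.
A_AB = 1324 mm².
δ_AB = 20500·539/(1324·193000) = 0.04323 mm
δ_BC = 20500·437/(1400·193000) = 0.03316 mm
δ = Σδ_i = 0.07638 mm.

0.0764 mm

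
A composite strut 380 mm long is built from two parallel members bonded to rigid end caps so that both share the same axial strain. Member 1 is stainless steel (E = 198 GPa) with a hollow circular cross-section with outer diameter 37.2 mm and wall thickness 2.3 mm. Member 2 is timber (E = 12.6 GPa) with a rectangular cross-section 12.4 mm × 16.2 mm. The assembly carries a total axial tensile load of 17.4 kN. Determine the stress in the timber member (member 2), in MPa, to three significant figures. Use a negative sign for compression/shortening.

4.18 MPa

A_1 = 252.2 mm².
A_2 = 200.9 mm².
Equal strain + equilibrium ⇒ each member carries load in proportion to AE: A₁E₁ = 49930000 N, A₂E₂ = 2531000 N, ΣAE = 52460000 N.
σ₂ = P·E₂/ΣAE = 17400·12600/52460000 = 4.179 MPa.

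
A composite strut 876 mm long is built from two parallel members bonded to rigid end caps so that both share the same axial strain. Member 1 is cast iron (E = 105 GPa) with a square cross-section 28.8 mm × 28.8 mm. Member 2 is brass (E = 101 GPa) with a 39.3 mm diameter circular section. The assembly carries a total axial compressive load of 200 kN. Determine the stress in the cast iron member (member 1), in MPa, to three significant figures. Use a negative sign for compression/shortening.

-100 MPa

A_1 = 829.4 mm².
A_2 = 1213 mm².
Equal strain + equilibrium ⇒ each member carries load in proportion to AE: A₁E₁ = 87090000 N, A₂E₂ = 122500000 N, ΣAE = 209600000 N.
σ₁ = P·E₁/ΣAE = -200000·105000/209600000 = -100.2 MPa.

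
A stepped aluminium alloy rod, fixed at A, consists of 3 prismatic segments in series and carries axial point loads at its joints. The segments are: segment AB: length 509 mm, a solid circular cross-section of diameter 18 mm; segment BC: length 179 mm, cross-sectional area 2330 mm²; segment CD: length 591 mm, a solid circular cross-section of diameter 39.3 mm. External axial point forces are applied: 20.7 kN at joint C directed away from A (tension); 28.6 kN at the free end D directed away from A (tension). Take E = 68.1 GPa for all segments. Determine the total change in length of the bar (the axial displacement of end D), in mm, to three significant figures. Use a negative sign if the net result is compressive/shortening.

1.71 mm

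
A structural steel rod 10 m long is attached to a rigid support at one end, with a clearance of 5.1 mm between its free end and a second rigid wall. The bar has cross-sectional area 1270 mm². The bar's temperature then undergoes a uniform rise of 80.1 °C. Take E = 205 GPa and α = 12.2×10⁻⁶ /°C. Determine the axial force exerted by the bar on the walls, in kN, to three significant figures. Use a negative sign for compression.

Free thermal expansion αLΔT = 12.2e-6 · 10000 · 80.1 = 9.772 mm.
The walls engage after the gap closes; constrained expansion = 9.772 − 5.1 = 4.672 mm.
The walls impose strain ε = −(4.672)/10000 = -4.6722e-04; σ = Eε = 205000 · -4.6722e-04 = -95.78 MPa.
Wall reaction R = σ·A = -95.78·1270 = -121600 N = -121.6 kN.

-122 kN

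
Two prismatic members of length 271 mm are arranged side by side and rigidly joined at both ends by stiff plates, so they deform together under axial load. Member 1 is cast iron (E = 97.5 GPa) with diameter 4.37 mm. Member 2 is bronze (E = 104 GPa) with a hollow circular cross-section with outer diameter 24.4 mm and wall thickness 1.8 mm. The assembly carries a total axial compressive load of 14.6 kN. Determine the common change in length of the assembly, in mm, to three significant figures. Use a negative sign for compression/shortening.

-0.268 mm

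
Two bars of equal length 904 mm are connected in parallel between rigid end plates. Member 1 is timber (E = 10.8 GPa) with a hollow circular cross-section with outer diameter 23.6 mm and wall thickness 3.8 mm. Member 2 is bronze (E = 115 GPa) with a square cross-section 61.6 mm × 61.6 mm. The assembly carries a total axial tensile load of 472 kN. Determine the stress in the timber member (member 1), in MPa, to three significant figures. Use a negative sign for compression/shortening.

A_1 = 236.4 mm².
A_2 = 3795 mm².
Equal strain + equilibrium ⇒ each member carries load in proportion to AE: A₁E₁ = 2553000 N, A₂E₂ = 436400000 N, ΣAE = 438900000 N.
σ₁ = P·E₁/ΣAE = 472000·10800/438900000 = 11.61 MPa.

11.6 MPa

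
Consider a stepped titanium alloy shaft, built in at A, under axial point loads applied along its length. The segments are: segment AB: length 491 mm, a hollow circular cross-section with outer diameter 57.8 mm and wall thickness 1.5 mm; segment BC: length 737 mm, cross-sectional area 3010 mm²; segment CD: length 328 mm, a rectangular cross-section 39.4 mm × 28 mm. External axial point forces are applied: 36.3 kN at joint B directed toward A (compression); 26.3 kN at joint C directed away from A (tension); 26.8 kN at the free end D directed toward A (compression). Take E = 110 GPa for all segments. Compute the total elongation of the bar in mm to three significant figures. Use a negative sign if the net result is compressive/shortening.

-0.693 mm

Internal axial forces (sectioning from the free end, tension +): N_CD = -26.8 kN, N_BC = -0.5 kN, N_AB = -36.8 kN.
A_AB = 265.3 mm².
A_CD = 1103 mm².
δ_AB = -36800·491/(265.3·110000) = -0.6191 mm
δ_BC = -500·737/(3010·110000) = -0.001113 mm
δ_CD = -26800·328/(1103·110000) = -0.07244 mm
δ = Σδ_i = -0.6927 mm.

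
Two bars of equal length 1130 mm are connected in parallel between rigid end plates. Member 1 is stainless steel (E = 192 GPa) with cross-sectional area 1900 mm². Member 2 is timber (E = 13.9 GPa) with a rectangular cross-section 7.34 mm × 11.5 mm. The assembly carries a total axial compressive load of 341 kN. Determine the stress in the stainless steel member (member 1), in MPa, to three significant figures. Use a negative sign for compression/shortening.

A_2 = 84.41 mm².
Equal strain + equilibrium ⇒ each member carries load in proportion to AE: A₁E₁ = 364800000 N, A₂E₂ = 1173000 N, ΣAE = 366000000 N.
σ₁ = P·E₁/ΣAE = -341000·192000/366000000 = -178.9 MPa.

-179 MPa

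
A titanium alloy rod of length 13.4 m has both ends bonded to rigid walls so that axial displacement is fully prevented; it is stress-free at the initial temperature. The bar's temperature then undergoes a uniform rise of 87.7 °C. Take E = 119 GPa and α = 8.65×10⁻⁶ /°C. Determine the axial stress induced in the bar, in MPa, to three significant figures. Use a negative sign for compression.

-90.3 MPa

Free thermal expansion αLΔT = 8.65e-6 · 13400 · 87.7 = 10.17 mm.
The walls impose strain ε = −(10.17)/13400 = -7.5860e-04; σ = Eε = 119000 · -7.5860e-04 = -90.27 MPa.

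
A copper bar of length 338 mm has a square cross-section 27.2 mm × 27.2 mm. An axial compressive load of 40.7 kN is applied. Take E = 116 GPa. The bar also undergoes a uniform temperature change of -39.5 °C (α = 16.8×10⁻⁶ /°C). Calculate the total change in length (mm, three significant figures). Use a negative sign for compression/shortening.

A = 739.8 mm².
δ_mech = NL/(AE) = -40700·338/(739.8·116000) = -0.1603 mm.
δ_thermal = αLΔT = 16.8e-6·338·-39.5 = -0.2243 mm.
δ = δ_mech + δ_thermal = -0.3846 mm.

-0.385 mm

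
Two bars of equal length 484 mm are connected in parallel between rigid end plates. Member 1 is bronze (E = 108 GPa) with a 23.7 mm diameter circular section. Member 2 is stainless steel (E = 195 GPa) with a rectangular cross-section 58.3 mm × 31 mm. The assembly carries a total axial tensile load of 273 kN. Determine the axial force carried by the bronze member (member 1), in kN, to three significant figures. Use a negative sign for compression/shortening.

32.5 kN

A_1 = 441.2 mm².
A_2 = 1807 mm².
Equal strain + equilibrium ⇒ each member carries load in proportion to AE: A₁E₁ = 47640000 N, A₂E₂ = 352400000 N, ΣAE = 400100000 N.
F₁ = P·A₁E₁/ΣAE = 273000·47640000/400100000 = 32510 N.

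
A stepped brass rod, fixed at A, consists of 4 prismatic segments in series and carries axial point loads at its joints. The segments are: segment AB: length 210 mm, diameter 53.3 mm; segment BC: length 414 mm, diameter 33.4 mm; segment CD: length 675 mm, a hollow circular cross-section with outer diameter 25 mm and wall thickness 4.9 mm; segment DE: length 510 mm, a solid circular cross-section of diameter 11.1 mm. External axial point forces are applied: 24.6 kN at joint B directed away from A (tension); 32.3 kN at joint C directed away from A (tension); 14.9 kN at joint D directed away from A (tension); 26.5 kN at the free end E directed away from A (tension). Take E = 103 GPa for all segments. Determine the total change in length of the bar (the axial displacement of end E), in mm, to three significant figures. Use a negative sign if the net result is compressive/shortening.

Internal axial forces (sectioning from the free end, tension +): N_DE = 26.5 kN, N_CD = 41.4 kN, N_BC = 73.7 kN, N_AB = 98.3 kN.
A_AB = 2231 mm².
A_BC = 876.2 mm².
A_CD = 309.4 mm².
A_DE = 96.77 mm².
δ_AB = 98300·210/(2231·103000) = 0.08982 mm
δ_BC = 73700·414/(876.2·103000) = 0.3381 mm
δ_CD = 41400·675/(309.4·103000) = 0.8768 mm
δ_DE = 26500·510/(96.77·103000) = 1.356 mm
δ = Σδ_i = 2.661 mm.

2.66 mm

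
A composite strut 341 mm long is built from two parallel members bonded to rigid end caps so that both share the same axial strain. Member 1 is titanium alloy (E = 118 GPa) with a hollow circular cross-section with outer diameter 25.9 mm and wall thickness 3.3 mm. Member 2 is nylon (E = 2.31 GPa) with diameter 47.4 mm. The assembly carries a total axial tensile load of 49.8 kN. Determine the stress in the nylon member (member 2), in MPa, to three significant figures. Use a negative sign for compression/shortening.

A_1 = 234.3 mm².
A_2 = 1765 mm².
Equal strain + equilibrium ⇒ each member carries load in proportion to AE: A₁E₁ = 27650000 N, A₂E₂ = 4076000 N, ΣAE = 31720000 N.
σ₂ = P·E₂/ΣAE = 49800·2310/31720000 = 3.626 MPa.

3.63 MPa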